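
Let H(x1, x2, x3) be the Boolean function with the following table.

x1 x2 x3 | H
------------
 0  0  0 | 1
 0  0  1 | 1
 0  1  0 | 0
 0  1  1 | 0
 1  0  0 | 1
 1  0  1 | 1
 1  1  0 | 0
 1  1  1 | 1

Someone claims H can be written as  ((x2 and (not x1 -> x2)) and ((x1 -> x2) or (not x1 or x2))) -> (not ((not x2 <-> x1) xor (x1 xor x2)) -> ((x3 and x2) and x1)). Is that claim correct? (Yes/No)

Evaluate ((x2 and (not x1 -> x2)) and ((x1 -> x2) or (not x1 or x2))) -> (not ((not x2 <-> x1) xor (x1 xor x2)) -> ((x3 and x2) and x1)) on each row and compare to H:
  x1=0, x2=0, x3=0: formula gives 1, H = 1 ✓
  x1=0, x2=0, x3=1: formula gives 1, H = 1 ✓
  x1=0, x2=1, x3=0: formula gives 0, H = 0 ✓
  x1=0, x2=1, x3=1: formula gives 0, H = 0 ✓
  x1=1, x2=0, x3=0: formula gives 1, H = 1 ✓
  … (the remaining 3 rows also agree.)
Every row agrees, so the formula is equivalent.

Yes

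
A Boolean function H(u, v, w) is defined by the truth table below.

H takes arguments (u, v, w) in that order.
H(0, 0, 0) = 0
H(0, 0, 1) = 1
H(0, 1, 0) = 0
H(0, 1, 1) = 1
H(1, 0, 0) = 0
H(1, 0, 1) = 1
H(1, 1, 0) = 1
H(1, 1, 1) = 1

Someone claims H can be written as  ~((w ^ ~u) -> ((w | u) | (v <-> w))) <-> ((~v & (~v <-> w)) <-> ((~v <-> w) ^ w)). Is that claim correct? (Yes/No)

Evaluate ~((w ^ ~u) -> ((w | u) | (v <-> w))) <-> ((~v & (~v <-> w)) <-> ((~v <-> w) ^ w)) on each row and compare to H:
  u=0, v=0, w=0: formula gives 0, H = 0 ✓
  u=0, v=0, w=1: formula gives 1, H = 1 ✓
  u=0, v=1, w=0: formula gives 0, H = 0 ✓
  u=0, v=1, w=1: formula gives 1, H = 1 ✓
  u=1, v=0, w=0: formula gives 0, H = 0 ✓
  … (the remaining 3 rows also agree.)
Every row agrees, so the formula is equivalent.

Yes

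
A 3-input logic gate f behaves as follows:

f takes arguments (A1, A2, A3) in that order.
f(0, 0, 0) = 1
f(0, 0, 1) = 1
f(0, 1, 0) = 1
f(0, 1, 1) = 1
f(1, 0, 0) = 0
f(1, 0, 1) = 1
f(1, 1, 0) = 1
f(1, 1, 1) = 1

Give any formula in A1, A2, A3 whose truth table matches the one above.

f(A1, A2, A3) = ((A1 · A2') · A3')'

Only row (1,0,0) gives 0. So f is 1 everywhere except there — the complement of the minterm A1·¬A2·¬A3.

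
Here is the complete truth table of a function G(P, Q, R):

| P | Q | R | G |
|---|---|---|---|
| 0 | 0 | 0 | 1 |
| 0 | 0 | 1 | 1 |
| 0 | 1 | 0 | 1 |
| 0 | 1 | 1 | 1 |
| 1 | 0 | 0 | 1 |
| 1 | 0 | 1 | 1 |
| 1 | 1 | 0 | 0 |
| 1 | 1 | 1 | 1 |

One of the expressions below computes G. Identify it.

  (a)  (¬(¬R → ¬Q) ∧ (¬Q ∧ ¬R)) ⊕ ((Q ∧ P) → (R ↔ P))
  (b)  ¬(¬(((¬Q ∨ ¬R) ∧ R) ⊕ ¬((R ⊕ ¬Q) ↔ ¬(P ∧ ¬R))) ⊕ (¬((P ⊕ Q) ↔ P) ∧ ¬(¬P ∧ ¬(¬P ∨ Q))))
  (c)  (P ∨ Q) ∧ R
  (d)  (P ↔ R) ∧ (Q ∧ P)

(b): at (0,0,0) it gives 0, but G = 1 — eliminated.
(c): at (0,0,0) it gives 0, but G = 1 — eliminated.
(d): at (0,0,0) it gives 0, but G = 1 — eliminated.
(a) is the remaining candidate, and it agrees with G on all 8 inputs.

a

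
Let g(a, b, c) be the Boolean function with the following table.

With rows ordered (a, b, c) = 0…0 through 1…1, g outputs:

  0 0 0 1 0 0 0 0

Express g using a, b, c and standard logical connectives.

g(a, b, c) = (not a and b) and c

Only row (0,1,1) gives 1. That row's minterm ¬a·b·c is g directly.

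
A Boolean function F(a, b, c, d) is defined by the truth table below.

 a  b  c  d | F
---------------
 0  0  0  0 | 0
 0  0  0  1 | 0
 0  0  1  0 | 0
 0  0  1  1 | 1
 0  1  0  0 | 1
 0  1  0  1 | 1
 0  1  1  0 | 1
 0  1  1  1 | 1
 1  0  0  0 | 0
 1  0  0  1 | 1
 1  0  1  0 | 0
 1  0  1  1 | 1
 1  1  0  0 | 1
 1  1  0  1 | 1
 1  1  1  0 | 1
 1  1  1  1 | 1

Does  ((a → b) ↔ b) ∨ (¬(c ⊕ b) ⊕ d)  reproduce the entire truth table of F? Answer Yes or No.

No

Check the formula against F row by row:
  a=0, b=0, c=0, d=0: formula gives 1, but F = 0 ✗
A single disagreement suffices: at (0,0,0,0) they differ, so the formula does not compute F.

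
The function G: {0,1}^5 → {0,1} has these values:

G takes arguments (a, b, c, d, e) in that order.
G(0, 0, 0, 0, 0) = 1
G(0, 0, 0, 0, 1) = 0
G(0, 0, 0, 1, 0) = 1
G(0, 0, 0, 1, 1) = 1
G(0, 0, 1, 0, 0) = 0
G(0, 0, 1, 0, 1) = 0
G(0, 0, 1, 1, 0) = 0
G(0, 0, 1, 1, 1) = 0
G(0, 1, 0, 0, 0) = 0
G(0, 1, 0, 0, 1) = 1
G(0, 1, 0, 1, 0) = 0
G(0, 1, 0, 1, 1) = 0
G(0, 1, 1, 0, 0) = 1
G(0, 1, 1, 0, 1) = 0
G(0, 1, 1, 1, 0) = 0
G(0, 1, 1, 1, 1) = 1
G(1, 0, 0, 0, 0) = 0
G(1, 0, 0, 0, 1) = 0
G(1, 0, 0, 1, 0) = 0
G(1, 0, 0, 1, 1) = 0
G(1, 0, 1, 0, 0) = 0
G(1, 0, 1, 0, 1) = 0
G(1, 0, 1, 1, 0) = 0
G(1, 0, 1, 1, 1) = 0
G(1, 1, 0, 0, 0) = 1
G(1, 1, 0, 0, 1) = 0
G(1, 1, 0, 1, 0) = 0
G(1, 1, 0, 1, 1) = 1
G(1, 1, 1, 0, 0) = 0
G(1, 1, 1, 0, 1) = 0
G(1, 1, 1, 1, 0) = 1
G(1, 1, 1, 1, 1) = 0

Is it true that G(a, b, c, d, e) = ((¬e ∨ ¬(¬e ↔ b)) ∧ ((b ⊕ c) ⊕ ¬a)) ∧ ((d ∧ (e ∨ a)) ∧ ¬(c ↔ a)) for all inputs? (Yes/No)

No

Evaluate ((¬e ∨ ¬(¬e ↔ b)) ∧ ((b ⊕ c) ⊕ ¬a)) ∧ ((d ∧ (e ∨ a)) ∧ ¬(c ↔ a)) on each row and compare to G:
  a=0, b=0, c=0, d=0, e=0: formula gives 0, but G = 1 ✗
A single disagreement suffices: at (0,0,0,0,0) they differ, so the formula does not compute G.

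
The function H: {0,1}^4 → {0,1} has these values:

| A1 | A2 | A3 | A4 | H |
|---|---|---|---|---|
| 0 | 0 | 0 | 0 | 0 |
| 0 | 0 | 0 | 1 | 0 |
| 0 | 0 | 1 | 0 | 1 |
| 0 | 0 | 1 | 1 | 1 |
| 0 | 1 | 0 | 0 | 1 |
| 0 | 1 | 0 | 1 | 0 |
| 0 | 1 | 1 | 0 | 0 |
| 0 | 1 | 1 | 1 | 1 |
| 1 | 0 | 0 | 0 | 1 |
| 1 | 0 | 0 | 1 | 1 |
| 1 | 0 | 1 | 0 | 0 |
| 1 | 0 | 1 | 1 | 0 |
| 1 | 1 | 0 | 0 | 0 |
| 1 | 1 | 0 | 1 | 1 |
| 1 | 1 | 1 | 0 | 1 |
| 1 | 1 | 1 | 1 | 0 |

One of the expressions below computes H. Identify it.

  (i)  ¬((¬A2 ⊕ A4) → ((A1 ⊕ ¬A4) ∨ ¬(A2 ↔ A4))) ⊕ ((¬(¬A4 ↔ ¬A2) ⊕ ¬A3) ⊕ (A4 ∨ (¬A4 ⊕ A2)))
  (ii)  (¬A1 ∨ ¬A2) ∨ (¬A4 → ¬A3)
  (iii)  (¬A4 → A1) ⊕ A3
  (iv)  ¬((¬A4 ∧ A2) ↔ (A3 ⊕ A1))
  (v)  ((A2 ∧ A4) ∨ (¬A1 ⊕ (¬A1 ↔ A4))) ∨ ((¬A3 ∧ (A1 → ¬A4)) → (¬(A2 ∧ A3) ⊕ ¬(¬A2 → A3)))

iv

(i) fails at (0,0,0,1): the formula yields 1, H is 0.
(ii) fails at (0,0,0,0): the formula yields 1, H is 0.
(iii) fails at (0,0,0,1): the formula yields 1, H is 0.
(v) fails at (0,0,0,0): the formula yields 1, H is 0.
That leaves (iv). Evaluating it on every row reproduces the table of H exactly.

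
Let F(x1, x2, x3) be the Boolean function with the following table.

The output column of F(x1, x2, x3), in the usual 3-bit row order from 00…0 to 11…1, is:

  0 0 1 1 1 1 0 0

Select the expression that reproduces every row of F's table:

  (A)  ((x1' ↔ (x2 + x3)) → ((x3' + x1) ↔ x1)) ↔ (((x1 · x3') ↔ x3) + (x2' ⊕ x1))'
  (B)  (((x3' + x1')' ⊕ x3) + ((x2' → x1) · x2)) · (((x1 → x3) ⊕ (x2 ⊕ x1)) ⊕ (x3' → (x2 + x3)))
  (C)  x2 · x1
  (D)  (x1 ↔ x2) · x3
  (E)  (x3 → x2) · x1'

(B) fails at (1,0,0): the formula yields 0, F is 1.
(C) fails at (0,1,0): the formula yields 0, F is 1.
(D) fails at (0,0,1): the formula yields 1, F is 0.
(E) fails at (0,0,0): the formula yields 1, F is 0.
That leaves (A). Evaluating it on every row reproduces the table of F exactly.

A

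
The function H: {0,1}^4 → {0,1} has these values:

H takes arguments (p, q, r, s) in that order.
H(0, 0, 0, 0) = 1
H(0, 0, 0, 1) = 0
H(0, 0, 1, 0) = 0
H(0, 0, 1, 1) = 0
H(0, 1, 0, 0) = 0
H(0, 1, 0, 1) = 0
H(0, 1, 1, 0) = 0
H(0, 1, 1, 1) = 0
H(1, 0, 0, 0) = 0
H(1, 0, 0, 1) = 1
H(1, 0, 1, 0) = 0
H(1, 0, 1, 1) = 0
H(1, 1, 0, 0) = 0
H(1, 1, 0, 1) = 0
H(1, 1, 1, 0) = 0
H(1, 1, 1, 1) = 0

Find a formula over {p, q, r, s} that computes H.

H(p, q, r, s) = (((not p and not q) and not r) and not s) or (((p and not q) and not r) and s)

The 1-rows are (0,0,0,0), (1,0,0,1). Each contributes one minterm — ¬p·¬q·¬r·¬s; p·¬q·¬r·s — and their disjunction is a sum-of-products form of H.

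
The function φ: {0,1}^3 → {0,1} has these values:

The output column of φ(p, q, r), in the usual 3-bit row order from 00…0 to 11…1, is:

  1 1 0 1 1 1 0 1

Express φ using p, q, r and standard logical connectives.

φ(p, q, r) = NOT (((NOT p AND q) AND NOT r) OR ((p AND q) AND NOT r))

There are just 2 zero rows: (0,1,0), (1,1,0). Their minterms are ¬p·q·¬r, p·q·¬r; the OR of those covers precisely the 0-outputs, and negating it yields φ.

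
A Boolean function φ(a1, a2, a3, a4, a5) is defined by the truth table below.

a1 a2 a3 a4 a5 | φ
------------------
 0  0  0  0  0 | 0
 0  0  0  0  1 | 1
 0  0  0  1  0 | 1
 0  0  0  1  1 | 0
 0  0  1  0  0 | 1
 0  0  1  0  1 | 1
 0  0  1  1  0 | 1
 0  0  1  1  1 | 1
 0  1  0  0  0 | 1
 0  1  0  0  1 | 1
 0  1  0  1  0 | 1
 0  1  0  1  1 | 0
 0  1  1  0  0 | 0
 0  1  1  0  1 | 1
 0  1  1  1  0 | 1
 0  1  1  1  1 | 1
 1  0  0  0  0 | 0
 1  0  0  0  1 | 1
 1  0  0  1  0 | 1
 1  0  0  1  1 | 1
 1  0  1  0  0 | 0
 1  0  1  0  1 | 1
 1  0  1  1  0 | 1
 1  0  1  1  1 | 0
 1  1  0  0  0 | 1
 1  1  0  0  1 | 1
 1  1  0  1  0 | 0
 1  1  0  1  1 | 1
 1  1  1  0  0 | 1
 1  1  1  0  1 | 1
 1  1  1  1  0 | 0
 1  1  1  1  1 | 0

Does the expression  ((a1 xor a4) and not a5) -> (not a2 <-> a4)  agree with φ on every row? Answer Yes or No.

Check the formula against φ row by row:
  a1=0, a2=0, a3=0, a4=0, a5=0: formula gives 1, but φ = 0 ✗
Row (0,0,0,0,0) is a counterexample, so the formula is not equivalent to φ.

No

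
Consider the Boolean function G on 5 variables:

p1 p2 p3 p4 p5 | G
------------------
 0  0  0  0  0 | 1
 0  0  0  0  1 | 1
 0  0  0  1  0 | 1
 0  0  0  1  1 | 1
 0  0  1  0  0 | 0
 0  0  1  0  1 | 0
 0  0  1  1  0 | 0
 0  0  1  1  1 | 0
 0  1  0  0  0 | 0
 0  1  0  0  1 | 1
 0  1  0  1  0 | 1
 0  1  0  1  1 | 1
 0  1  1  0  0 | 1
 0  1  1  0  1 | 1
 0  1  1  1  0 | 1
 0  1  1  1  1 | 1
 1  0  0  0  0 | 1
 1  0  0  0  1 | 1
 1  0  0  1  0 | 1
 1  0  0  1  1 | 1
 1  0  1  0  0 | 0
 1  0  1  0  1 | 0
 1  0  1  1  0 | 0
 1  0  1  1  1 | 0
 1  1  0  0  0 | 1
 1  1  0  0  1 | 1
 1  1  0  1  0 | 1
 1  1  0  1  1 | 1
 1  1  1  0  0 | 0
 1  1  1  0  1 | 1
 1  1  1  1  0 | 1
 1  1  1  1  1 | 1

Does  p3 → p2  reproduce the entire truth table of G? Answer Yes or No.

Evaluate p3 → p2 on each row and compare to G:
  p1=0, p2=0, p3=0, p4=0, p5=0: formula gives 1, G = 1 ✓
  p1=0, p2=0, p3=0, p4=0, p5=1: formula gives 1, G = 1 ✓
  p1=0, p2=0, p3=0, p4=1, p5=0: formula gives 1, G = 1 ✓
  p1=0, p2=0, p3=0, p4=1, p5=1: formula gives 1, G = 1 ✓
  …
  p1=0, p2=1, p3=0, p4=0, p5=0: formula gives 1, but G = 0 ✗
Row (0,1,0,0,0) is a counterexample, so the formula is not equivalent to G.

No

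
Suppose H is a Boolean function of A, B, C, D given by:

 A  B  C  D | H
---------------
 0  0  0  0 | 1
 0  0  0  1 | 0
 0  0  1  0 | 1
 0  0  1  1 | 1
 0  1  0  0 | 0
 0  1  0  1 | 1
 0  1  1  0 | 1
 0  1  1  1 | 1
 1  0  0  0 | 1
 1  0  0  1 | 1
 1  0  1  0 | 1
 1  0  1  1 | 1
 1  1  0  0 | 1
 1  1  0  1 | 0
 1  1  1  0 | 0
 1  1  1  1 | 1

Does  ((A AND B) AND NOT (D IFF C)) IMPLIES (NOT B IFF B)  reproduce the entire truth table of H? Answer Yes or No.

Test each input against both H and the formula:
  A=0, B=0, C=0, D=0: formula gives 1, H = 1 ✓
  A=0, B=0, C=0, D=1: formula gives 1, but H = 0 ✗
A single disagreement suffices: at (0,0,0,1) they differ, so the formula does not compute H.

No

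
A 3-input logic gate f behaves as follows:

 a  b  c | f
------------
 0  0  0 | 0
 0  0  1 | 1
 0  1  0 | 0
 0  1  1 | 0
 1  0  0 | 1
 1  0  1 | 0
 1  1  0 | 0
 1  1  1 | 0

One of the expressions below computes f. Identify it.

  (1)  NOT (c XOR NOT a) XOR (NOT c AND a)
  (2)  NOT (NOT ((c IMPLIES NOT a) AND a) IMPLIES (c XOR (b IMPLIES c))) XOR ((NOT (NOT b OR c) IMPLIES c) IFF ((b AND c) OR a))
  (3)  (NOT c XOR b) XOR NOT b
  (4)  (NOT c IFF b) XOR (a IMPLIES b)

2

(1) disagrees with f on (0,1,1) (formula → 1, table → 0); rule it out.
(3) disagrees with f on (0,1,1) (formula → 1, table → 0); rule it out.
(4) disagrees with f on (0,0,0) (formula → 1, table → 0); rule it out.
That leaves (2). Evaluating it on every row reproduces the table of f exactly.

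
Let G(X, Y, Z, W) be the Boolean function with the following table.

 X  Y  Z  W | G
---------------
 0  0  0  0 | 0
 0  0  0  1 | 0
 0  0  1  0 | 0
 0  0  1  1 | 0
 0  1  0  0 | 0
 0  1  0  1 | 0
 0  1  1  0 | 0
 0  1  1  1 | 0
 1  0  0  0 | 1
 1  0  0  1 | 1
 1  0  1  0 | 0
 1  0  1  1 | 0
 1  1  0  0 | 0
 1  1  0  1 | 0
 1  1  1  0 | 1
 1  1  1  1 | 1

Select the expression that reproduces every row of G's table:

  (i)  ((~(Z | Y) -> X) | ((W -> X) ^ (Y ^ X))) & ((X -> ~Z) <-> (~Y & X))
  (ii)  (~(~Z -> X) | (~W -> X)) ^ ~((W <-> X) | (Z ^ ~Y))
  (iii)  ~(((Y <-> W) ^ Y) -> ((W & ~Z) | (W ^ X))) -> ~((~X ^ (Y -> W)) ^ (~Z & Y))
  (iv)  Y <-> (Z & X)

(ii) fails at (0,0,0,0): the formula yields 1, G is 0.
(iii) fails at (0,0,0,0): the formula yields 1, G is 0.
(iv) fails at (0,0,0,0): the formula yields 1, G is 0.
Only (i) survives; checking it on all 16 rows confirms it matches G.

i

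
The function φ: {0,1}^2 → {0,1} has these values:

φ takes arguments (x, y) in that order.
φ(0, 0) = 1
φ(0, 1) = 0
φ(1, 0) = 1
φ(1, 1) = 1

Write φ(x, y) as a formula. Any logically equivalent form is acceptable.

φ(x, y) = ¬(¬x ∧ y)

Only row (0,1) gives 0. So φ is 1 everywhere except there — the complement of the minterm ¬x·y.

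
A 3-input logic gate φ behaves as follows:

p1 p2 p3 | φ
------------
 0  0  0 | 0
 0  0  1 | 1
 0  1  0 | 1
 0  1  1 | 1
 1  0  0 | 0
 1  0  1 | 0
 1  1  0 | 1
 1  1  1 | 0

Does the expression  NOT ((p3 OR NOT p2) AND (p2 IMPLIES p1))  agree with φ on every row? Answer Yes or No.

No

Evaluate NOT ((p3 OR NOT p2) AND (p2 IMPLIES p1)) on each row and compare to φ:
  p1=0, p2=0, p3=0: formula gives 0, φ = 0 ✓
  p1=0, p2=0, p3=1: formula gives 0, but φ = 1 ✗
Since they disagree at (0,0,1), the expression is not a correct formula for φ.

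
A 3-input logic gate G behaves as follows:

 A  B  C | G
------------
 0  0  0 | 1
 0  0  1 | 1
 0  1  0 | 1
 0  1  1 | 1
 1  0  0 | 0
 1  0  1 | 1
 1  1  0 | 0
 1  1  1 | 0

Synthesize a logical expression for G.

There are just 3 zero rows: (1,0,0), (1,1,0), (1,1,1). Their minterms are A·¬B·¬C, A·B·¬C, A·B·C; the OR of those covers precisely the 0-outputs, and negating it yields G.

G(A, B, C) = not ((((A and not B) and not C) or ((A and B) and not C)) or ((A and B) and C))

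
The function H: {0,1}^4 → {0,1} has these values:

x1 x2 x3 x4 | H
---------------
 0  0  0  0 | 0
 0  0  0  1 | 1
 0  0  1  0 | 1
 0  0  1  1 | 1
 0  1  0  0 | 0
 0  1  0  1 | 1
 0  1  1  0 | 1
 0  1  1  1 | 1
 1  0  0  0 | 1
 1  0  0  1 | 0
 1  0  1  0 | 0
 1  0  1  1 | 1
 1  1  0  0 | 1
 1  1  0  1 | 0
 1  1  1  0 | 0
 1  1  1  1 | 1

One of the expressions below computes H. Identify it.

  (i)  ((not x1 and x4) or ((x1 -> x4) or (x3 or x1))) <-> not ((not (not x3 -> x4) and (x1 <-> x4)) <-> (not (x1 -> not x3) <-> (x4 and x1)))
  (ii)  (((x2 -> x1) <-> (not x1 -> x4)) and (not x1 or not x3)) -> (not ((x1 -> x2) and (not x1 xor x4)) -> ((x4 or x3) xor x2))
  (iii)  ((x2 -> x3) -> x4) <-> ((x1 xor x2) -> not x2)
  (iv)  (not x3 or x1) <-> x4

i

(ii) disagrees with H on (0,0,0,0) (formula → 1, table → 0); rule it out.
(iii) disagrees with H on (0,0,1,0) (formula → 0, table → 1); rule it out.
(iv) disagrees with H on (0,0,1,1) (formula → 0, table → 1); rule it out.
That leaves (i). Evaluating it on every row reproduces the table of H exactly.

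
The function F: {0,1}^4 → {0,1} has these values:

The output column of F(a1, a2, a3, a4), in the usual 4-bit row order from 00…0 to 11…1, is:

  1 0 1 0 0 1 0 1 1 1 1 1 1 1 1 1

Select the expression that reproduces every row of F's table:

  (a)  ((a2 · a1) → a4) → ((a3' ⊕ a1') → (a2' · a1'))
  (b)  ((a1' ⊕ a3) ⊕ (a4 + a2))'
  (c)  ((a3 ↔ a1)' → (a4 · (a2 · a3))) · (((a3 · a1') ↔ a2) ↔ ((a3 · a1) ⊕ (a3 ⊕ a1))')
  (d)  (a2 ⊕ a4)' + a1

d

(a) fails at (0,0,0,1): the formula yields 1, F is 0.
(b) fails at (0,0,0,0): the formula yields 0, F is 1.
(c) fails at (0,0,0,1): the formula yields 1, F is 0.
Only (d) survives; checking it on all 16 rows confirms it matches F.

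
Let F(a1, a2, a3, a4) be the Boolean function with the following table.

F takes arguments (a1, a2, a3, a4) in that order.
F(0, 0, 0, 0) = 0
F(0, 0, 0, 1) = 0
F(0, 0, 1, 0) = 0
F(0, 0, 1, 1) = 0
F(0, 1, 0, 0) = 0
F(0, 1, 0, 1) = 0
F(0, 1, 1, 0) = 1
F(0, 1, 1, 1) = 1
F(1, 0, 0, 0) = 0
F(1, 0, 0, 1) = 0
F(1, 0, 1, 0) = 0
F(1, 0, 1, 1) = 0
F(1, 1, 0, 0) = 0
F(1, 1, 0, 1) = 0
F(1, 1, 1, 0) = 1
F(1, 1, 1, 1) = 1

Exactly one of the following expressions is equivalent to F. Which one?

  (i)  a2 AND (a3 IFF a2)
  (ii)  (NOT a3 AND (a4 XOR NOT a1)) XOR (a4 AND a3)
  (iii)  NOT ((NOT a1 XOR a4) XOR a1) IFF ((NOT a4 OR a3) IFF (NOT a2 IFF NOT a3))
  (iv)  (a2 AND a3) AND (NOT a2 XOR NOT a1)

i

(ii): at (0,0,0,0) it gives 1, but F = 0 — eliminated.
(iii): at (0,0,1,0) it gives 1, but F = 0 — eliminated.
(iv): at (1,1,1,0) it gives 0, but F = 1 — eliminated.
(i) is the remaining candidate, and it agrees with F on all 16 inputs.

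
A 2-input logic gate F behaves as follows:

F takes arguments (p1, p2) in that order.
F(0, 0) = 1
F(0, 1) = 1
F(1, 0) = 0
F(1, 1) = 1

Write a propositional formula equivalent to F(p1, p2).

This is p1 → p2 (false only at 1,0).

F(p1, p2) = p1 IMPLIES p2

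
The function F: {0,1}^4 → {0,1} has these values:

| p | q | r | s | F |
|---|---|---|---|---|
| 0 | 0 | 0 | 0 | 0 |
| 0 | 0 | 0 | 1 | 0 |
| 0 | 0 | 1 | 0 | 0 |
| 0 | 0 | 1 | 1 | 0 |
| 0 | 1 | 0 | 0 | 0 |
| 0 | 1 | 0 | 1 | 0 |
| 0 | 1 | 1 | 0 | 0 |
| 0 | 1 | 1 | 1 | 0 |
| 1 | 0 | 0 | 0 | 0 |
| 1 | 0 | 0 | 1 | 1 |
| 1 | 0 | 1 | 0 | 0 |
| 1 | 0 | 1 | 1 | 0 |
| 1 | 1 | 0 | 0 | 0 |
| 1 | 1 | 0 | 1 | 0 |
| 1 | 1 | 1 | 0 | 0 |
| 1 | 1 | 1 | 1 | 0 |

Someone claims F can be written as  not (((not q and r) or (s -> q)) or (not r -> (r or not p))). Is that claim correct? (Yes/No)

Test each input against both F and the formula:
  p=0, q=0, r=0, s=0: formula gives 0, F = 0 ✓
  p=0, q=0, r=0, s=1: formula gives 0, F = 0 ✓
  p=0, q=0, r=1, s=0: formula gives 0, F = 0 ✓
  p=0, q=0, r=1, s=1: formula gives 0, F = 0 ✓
  … (the remaining 12 rows also agree.)
Every row agrees, so the formula is equivalent.

Yes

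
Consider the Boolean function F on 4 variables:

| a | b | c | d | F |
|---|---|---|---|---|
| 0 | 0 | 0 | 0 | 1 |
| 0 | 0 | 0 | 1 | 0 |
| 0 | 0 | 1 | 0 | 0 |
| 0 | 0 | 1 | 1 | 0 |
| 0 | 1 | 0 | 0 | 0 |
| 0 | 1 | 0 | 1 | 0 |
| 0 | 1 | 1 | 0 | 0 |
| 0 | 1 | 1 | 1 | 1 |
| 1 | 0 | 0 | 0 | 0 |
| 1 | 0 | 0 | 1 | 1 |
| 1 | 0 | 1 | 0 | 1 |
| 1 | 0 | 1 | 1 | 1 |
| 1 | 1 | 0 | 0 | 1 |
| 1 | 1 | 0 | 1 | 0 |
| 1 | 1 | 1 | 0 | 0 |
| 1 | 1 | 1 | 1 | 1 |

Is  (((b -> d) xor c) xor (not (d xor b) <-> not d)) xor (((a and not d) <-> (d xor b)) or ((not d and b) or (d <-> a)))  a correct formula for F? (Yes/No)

Evaluate (((b -> d) xor c) xor (not (d xor b) <-> not d)) xor (((a and not d) <-> (d xor b)) or ((not d and b) or (d <-> a))) on each row and compare to F:
  a=0, b=0, c=0, d=0: formula gives 1, F = 1 ✓
  a=0, b=0, c=0, d=1: formula gives 0, F = 0 ✓
  a=0, b=0, c=1, d=0: formula gives 0, F = 0 ✓
  a=0, b=0, c=1, d=1: formula gives 1, but F = 0 ✗
Since they disagree at (0,0,1,1), the expression is not a correct formula for F.

No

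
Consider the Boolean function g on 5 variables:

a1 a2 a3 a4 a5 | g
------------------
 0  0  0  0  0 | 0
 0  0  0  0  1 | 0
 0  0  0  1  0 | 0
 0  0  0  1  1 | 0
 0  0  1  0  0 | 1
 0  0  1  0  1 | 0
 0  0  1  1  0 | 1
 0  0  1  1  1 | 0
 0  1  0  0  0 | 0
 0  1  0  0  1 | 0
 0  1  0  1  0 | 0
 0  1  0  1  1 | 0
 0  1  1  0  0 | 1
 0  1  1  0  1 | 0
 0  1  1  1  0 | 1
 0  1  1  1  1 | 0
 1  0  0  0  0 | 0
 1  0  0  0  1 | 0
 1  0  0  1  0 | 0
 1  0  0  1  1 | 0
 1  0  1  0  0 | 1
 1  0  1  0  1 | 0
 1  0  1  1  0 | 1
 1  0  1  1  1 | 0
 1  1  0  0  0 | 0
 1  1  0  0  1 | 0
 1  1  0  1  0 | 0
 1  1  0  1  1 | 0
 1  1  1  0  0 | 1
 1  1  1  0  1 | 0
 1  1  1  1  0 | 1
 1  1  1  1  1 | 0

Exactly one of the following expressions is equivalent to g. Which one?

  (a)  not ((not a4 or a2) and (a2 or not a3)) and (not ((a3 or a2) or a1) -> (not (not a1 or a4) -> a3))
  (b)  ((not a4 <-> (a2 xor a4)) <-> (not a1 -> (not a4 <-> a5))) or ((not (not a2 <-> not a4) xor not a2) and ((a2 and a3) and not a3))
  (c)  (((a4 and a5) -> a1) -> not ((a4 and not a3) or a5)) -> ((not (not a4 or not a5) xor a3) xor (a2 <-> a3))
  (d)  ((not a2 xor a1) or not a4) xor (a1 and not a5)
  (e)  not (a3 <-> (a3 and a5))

e

(a) disagrees with g on (0,0,0,1,0) (formula → 1, table → 0); rule it out.
(b) disagrees with g on (0,0,0,0,0) (formula → 1, table → 0); rule it out.
(c) disagrees with g on (0,0,0,0,0) (formula → 1, table → 0); rule it out.
(d) disagrees with g on (0,0,0,0,0) (formula → 1, table → 0); rule it out.
Only (e) survives; checking it on all 32 rows confirms it matches g.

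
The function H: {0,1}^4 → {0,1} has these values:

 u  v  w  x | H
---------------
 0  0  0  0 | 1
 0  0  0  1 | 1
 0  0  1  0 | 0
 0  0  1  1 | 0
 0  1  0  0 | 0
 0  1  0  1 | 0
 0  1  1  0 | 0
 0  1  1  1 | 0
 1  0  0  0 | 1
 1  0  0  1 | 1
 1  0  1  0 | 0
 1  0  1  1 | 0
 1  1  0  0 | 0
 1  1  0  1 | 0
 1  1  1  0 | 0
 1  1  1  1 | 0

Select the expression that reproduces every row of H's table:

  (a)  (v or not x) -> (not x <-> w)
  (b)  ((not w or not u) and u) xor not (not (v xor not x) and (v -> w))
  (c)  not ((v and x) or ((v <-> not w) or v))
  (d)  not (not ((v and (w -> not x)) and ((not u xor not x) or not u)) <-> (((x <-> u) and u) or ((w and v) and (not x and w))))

c

(a) disagrees with H on (0,0,0,0) (formula → 0, table → 1); rule it out.
(b) disagrees with H on (0,0,0,1) (formula → 0, table → 1); rule it out.
(d) disagrees with H on (0,0,1,0) (formula → 1, table → 0); rule it out.
Only (c) survives; checking it on all 16 rows confirms it matches H.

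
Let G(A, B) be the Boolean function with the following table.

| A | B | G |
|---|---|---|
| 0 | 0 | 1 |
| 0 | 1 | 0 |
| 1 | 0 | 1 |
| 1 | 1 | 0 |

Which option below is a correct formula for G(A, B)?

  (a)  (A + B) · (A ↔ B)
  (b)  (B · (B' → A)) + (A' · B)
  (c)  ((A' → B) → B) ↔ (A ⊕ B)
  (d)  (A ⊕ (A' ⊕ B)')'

(a) fails at (0,0): the formula yields 0, G is 1.
(b) fails at (0,0): the formula yields 0, G is 1.
(c) fails at (0,0): the formula yields 0, G is 1.
Only (d) survives; checking it on all 4 rows confirms it matches G.

d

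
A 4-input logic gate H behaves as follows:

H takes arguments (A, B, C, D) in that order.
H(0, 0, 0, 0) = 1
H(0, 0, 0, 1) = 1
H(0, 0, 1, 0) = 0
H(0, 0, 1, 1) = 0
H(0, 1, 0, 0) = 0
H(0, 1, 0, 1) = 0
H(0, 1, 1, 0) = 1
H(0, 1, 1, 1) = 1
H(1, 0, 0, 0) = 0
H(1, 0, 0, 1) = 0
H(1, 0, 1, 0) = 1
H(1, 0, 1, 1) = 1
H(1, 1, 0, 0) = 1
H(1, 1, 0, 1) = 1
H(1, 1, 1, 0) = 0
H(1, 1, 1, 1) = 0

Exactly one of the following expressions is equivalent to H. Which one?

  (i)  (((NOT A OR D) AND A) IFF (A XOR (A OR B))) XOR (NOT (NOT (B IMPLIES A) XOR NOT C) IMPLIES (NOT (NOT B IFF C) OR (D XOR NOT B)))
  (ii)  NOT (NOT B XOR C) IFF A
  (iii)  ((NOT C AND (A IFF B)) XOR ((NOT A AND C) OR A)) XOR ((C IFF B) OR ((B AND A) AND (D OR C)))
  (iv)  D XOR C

(i) fails at (0,0,0,0): the formula yields 0, H is 1.
(iii) fails at (0,0,0,0): the formula yields 0, H is 1.
(iv) fails at (0,0,0,0): the formula yields 0, H is 1.
Only (ii) survives; checking it on all 16 rows confirms it matches H.

ii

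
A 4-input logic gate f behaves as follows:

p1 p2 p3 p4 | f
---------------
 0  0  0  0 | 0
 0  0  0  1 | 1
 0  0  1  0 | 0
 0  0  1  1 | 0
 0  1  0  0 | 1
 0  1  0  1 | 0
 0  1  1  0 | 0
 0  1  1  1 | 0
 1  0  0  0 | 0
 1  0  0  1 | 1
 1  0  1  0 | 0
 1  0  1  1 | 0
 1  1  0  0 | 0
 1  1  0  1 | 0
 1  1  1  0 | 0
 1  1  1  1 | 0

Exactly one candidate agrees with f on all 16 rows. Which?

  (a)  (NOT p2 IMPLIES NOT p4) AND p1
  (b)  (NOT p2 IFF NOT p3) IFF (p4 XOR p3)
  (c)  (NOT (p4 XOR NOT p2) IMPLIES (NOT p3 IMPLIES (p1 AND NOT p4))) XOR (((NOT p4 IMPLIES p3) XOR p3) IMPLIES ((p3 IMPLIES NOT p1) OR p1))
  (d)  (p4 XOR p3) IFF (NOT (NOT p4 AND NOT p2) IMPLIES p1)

(a): at (0,0,0,1) it gives 0, but f = 1 — eliminated.
(b): at (0,0,1,1) it gives 1, but f = 0 — eliminated.
(d): at (0,0,0,1) it gives 0, but f = 1 — eliminated.
That leaves (c). Evaluating it on every row reproduces the table of f exactly.

c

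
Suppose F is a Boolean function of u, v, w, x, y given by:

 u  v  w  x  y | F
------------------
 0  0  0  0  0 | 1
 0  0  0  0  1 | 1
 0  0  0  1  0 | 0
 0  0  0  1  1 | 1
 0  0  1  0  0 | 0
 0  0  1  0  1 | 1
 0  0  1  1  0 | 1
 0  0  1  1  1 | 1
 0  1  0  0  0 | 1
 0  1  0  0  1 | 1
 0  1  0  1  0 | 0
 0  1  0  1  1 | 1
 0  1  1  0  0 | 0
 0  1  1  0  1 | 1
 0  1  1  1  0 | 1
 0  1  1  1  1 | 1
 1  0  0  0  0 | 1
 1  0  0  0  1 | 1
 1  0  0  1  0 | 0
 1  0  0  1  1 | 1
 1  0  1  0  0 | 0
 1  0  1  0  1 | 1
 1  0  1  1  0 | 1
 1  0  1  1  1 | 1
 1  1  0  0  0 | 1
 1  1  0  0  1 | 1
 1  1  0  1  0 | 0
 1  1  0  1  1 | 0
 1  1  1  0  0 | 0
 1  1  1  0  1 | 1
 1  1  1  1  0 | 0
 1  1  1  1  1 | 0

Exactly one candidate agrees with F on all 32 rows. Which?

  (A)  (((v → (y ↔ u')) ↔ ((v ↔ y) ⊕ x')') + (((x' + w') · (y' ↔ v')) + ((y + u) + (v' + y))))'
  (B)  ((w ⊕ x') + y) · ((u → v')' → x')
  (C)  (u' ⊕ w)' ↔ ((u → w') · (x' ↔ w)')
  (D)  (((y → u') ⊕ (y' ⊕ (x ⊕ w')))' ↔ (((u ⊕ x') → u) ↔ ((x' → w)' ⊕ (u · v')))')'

(A) fails at (0,0,0,0,0): the formula yields 0, F is 1.
(C) fails at (0,0,0,0,0): the formula yields 0, F is 1.
(D) fails at (0,0,0,0,1): the formula yields 0, F is 1.
(B) is the remaining candidate, and it agrees with F on all 32 inputs.

B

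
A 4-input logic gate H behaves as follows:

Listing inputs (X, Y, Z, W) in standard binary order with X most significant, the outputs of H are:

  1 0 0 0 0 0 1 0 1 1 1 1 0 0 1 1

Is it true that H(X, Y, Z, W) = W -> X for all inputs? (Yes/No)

Evaluate W -> X on each row and compare to H:
  X=0, Y=0, Z=0, W=0: formula gives 1, H = 1 ✓
  X=0, Y=0, Z=0, W=1: formula gives 0, H = 0 ✓
  X=0, Y=0, Z=1, W=0: formula gives 1, but H = 0 ✗
A single disagreement suffices: at (0,0,1,0) they differ, so the formula does not compute H.

No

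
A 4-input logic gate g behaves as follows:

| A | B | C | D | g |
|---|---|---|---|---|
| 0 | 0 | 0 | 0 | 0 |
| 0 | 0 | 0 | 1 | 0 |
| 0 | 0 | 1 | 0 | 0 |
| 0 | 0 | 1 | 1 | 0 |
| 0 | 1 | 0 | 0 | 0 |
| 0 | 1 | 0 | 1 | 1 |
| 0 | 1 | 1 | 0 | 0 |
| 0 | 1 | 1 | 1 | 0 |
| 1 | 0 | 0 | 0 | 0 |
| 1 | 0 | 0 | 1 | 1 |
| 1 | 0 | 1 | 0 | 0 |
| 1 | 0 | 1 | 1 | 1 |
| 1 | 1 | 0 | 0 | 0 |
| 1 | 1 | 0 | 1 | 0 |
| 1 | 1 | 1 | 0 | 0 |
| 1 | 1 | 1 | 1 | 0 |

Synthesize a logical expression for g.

g(A, B, C, D) = ((((A' · B) · C') · D) + (((A · B') · C') · D)) + (((A · B') · C) · D)

Collect the rows where g=1 — (0,1,0,1), (1,0,0,1), (1,0,1,1) — and write one minterm per row: ¬A·B·¬C·D, A·¬B·¬C·D, A·¬B·C·D. Their union (logical OR) reproduces the table exactly.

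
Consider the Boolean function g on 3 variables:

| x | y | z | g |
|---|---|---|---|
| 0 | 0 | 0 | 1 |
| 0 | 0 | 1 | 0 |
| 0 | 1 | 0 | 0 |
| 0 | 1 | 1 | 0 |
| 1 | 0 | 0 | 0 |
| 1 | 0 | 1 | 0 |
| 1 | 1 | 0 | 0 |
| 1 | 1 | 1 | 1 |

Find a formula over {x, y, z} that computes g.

g(x, y, z) = ((¬x ∧ ¬y) ∧ ¬z) ∨ ((x ∧ y) ∧ z)

g=1 on 2 inputs: (0,0,0), (1,1,1). Reading each as a conjunction of literals (¬x·¬y·¬z, x·y·z) and taking the OR gives the canonical DNF.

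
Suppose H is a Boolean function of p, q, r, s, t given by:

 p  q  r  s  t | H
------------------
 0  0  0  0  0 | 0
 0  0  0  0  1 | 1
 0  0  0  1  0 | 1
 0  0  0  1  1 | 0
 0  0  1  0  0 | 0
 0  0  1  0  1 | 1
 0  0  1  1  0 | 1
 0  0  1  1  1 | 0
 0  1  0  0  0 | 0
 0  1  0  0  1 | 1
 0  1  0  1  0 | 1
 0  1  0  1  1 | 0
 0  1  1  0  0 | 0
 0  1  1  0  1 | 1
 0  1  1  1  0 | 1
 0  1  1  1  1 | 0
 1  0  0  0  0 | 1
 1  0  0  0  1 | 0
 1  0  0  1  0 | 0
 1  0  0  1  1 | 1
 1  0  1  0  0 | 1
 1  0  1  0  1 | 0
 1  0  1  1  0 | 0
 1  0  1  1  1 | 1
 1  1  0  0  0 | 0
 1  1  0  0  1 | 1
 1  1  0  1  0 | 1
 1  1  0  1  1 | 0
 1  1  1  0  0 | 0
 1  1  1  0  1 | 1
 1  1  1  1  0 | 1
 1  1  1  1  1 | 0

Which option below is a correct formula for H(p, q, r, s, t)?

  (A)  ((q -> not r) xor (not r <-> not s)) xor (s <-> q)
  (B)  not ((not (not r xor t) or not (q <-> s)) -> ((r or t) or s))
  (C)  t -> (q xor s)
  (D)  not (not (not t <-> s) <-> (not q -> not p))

D

(A) disagrees with H on (0,0,0,0,0) (formula → 1, table → 0); rule it out.
(B) disagrees with H on (0,0,0,0,1) (formula → 0, table → 1); rule it out.
(C) disagrees with H on (0,0,0,0,0) (formula → 1, table → 0); rule it out.
That leaves (D). Evaluating it on every row reproduces the table of H exactly.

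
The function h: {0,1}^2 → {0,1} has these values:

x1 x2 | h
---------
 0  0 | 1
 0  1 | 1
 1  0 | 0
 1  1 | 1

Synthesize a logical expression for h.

h(x1, x2) = x1 → x2

This is x1 → x2 (false only at 1,0).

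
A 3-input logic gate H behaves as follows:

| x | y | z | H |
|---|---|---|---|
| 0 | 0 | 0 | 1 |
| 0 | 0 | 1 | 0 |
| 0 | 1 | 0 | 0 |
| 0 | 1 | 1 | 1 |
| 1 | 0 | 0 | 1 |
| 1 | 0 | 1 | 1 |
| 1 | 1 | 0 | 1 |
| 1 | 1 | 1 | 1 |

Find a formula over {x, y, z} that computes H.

H(x, y, z) = not (((not x and not y) and z) or ((not x and y) and not z))

The 0-rows are (0,0,1), (0,1,0). Take each as a conjunction (¬x·¬y·z, ¬x·y·¬z), form their disjunction, and complement — that gives a formula that is 1 everywhere H is.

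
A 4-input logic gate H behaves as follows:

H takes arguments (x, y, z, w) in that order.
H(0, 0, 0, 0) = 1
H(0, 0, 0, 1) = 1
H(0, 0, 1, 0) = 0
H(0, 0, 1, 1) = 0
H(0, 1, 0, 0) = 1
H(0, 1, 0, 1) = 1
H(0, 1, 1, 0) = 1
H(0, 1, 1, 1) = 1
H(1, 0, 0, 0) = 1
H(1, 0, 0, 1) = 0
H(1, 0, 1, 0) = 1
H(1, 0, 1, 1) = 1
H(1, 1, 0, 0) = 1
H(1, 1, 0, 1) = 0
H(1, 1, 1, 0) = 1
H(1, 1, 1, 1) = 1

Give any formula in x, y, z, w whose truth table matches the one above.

H is 0 on only 4 rows — (0,0,1,0), (0,0,1,1), (1,0,0,1), (1,1,0,1). Writing each as a minterm (¬x·¬y·z·¬w, ¬x·¬y·z·w, x·¬y·¬z·w, x·y·¬z·w) and OR-ing them characterizes exactly where H=0, so H is the negation of that disjunction.

H(x, y, z, w) = not ((((((not x and not y) and z) and not w) or (((not x and not y) and z) and w)) or (((x and not y) and not z) and w)) or (((x and y) and not z) and w))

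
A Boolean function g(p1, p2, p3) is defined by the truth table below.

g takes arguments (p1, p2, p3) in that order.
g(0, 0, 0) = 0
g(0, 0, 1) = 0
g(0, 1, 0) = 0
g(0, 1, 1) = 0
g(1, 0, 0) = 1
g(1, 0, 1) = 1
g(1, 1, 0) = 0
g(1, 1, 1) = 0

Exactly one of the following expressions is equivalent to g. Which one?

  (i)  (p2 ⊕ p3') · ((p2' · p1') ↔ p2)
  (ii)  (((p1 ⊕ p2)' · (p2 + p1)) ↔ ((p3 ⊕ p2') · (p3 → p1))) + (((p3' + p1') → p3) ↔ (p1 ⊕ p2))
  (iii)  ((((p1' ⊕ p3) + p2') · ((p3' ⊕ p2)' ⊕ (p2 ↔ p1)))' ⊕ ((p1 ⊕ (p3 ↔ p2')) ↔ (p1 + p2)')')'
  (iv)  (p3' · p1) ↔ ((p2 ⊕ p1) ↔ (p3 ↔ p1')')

(i): at (1,0,1) it gives 0, but g = 1 — eliminated.
(ii): at (0,0,0) it gives 1, but g = 0 — eliminated.
(iv): at (0,0,0) it gives 1, but g = 0 — eliminated.
(iii) is the remaining candidate, and it agrees with g on all 8 inputs.

iii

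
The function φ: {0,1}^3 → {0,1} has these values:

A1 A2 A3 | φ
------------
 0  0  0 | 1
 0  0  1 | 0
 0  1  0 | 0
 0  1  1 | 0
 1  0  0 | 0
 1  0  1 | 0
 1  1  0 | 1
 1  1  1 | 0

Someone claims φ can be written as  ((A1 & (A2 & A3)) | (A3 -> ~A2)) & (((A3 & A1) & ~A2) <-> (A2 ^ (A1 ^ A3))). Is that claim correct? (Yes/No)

Yes

Check the formula against φ row by row:
  A1=0, A2=0, A3=0: formula gives 1, φ = 1 ✓
  A1=0, A2=0, A3=1: formula gives 0, φ = 0 ✓
  A1=0, A2=1, A3=0: formula gives 0, φ = 0 ✓
  A1=0, A2=1, A3=1: formula gives 0, φ = 0 ✓
  A1=1, A2=0, A3=0: formula gives 0, φ = 0 ✓
  …and likewise for the remaining 3 rows.
All 8 rows match — the expression computes φ exactly.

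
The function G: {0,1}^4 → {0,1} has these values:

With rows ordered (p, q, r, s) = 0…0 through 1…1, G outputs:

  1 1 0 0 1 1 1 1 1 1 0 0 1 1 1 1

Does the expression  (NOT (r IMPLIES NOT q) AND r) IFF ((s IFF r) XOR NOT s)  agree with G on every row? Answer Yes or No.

Check the formula against G row by row:
  p=0, q=0, r=0, s=0: formula gives 1, G = 1 ✓
  p=0, q=0, r=0, s=1: formula gives 1, G = 1 ✓
  p=0, q=0, r=1, s=0: formula gives 0, G = 0 ✓
  p=0, q=0, r=1, s=1: formula gives 0, G = 0 ✓
  …and likewise for the remaining 12 rows.
All 16 rows match — the expression computes G exactly.

Yes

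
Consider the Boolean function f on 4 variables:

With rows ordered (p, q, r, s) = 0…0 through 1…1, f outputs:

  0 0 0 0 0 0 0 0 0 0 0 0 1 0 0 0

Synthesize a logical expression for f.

f(p, q, r, s) = ((p ∧ q) ∧ ¬r) ∧ ¬s

Only row (1,1,0,0) gives 1. That row's minterm p·q·¬r·¬s is f directly.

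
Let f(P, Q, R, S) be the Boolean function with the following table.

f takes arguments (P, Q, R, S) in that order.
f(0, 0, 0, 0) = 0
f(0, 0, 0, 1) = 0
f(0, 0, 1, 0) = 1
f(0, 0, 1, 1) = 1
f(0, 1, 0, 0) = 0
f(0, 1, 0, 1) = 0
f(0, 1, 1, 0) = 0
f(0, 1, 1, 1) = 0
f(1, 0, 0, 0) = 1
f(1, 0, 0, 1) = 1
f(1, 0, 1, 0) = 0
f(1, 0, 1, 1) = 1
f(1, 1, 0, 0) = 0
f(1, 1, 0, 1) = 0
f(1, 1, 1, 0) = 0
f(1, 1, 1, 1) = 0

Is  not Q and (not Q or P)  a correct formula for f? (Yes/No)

No

Evaluate not Q and (not Q or P) on each row and compare to f:
  P=0, Q=0, R=0, S=0: formula gives 1, but f = 0 ✗
A single disagreement suffices: at (0,0,0,0) they differ, so the formula does not compute f.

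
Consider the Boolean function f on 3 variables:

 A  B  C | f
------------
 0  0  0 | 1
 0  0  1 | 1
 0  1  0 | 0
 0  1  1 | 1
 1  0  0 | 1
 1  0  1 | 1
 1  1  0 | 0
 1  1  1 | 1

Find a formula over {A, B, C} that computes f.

f(A, B, C) = NOT (((NOT A AND B) AND NOT C) OR ((A AND B) AND NOT C))

f is 0 on only 2 rows — (0,1,0), (1,1,0). Writing each as a minterm (¬A·B·¬C, A·B·¬C) and OR-ing them characterizes exactly where f=0, so f is the negation of that disjunction.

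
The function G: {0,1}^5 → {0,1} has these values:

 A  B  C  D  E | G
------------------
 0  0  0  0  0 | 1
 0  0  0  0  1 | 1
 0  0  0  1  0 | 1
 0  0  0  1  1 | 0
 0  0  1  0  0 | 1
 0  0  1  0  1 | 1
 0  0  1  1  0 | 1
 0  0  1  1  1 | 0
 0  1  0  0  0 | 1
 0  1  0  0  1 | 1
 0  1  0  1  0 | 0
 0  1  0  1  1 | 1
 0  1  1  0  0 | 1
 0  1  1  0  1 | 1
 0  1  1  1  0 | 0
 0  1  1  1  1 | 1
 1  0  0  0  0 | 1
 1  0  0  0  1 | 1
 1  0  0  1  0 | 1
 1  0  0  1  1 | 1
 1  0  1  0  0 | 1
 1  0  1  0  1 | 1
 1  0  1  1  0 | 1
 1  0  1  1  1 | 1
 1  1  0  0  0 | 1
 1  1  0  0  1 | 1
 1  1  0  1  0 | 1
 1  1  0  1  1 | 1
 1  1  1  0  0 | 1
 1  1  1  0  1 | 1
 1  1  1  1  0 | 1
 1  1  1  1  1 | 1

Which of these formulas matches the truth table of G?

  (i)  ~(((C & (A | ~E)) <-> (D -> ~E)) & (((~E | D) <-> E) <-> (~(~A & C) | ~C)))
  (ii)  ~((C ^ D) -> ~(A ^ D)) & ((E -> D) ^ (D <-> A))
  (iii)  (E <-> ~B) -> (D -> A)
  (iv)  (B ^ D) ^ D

(i) disagrees with G on (0,0,1,0,0) (formula → 0, table → 1); rule it out.
(ii) disagrees with G on (0,0,0,0,0) (formula → 0, table → 1); rule it out.
(iv) disagrees with G on (0,0,0,0,0) (formula → 0, table → 1); rule it out.
Only (iii) survives; checking it on all 32 rows confirms it matches G.

iii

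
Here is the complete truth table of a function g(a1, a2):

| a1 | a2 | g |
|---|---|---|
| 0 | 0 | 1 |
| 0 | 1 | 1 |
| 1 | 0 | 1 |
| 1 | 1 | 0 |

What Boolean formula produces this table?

g(a1, a2) = (a1 · a2)'

The output is 0 only when every input is 1 — NAND of all inputs.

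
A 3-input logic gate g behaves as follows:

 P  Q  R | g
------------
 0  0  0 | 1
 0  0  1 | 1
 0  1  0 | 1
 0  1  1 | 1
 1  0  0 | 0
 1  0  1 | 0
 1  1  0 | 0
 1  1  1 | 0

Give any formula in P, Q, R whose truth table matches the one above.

The output is the negation of P.

g(P, Q, R) = ~P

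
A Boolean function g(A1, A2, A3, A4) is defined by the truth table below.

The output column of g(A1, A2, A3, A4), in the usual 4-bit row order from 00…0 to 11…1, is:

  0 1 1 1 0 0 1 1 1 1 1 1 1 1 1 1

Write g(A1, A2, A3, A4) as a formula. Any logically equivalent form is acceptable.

There are just 3 zero rows: (0,0,0,0), (0,1,0,0), (0,1,0,1). Their minterms are ¬A1·¬A2·¬A3·¬A4, ¬A1·A2·¬A3·¬A4, ¬A1·A2·¬A3·A4; the OR of those covers precisely the 0-outputs, and negating it yields g.

g(A1, A2, A3, A4) = not (((((not A1 and not A2) and not A3) and not A4) or (((not A1 and A2) and not A3) and not A4)) or (((not A1 and A2) and not A3) and A4))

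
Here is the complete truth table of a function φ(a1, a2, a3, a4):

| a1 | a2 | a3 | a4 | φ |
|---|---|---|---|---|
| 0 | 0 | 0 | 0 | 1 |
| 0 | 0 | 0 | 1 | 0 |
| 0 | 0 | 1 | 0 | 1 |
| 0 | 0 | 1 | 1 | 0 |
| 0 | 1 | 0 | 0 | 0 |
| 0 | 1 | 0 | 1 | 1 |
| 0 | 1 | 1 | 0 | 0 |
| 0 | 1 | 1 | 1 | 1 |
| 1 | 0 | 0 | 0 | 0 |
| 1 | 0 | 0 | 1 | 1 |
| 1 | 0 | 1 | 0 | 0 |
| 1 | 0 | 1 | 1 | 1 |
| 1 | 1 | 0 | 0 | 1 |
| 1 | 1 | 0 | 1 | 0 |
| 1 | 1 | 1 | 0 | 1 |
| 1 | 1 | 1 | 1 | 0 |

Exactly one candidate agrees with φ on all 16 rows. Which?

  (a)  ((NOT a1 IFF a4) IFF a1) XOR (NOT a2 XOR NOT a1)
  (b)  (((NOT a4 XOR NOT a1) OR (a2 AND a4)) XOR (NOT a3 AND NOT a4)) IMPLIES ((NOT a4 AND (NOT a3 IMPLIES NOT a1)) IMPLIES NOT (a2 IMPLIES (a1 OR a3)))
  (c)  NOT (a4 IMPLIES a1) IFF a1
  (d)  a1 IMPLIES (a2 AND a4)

(b): at (0,0,0,0) it gives 0, but φ = 1 — eliminated.
(c): at (0,1,0,0) it gives 1, but φ = 0 — eliminated.
(d): at (0,0,0,1) it gives 1, but φ = 0 — eliminated.
(a) is the remaining candidate, and it agrees with φ on all 16 inputs.

a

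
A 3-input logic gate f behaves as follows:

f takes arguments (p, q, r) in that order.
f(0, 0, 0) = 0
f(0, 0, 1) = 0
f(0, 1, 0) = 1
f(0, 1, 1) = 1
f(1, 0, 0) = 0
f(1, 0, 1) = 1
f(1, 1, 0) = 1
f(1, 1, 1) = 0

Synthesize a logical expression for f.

f=1 on 4 inputs: (0,1,0), (0,1,1), (1,0,1), (1,1,0). Reading each as a conjunction of literals (¬p·q·¬r, ¬p·q·r, p·¬q·r, p·q·¬r) and taking the OR gives the canonical DNF.

f(p, q, r) = ((((¬p ∧ q) ∧ ¬r) ∨ ((¬p ∧ q) ∧ r)) ∨ ((p ∧ ¬q) ∧ r)) ∨ ((p ∧ q) ∧ ¬r)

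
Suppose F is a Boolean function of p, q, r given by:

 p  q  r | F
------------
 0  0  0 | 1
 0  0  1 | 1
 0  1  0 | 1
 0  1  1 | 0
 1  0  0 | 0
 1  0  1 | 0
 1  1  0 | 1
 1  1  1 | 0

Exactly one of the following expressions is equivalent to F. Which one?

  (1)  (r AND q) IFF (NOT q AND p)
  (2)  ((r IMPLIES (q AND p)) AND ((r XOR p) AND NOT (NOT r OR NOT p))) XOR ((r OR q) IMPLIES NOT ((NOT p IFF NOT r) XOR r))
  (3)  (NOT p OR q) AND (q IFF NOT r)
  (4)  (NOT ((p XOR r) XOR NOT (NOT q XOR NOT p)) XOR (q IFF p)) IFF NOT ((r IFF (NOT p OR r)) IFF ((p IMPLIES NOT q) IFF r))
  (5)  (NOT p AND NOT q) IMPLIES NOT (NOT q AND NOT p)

(2) disagrees with F on (0,0,1) (formula → 0, table → 1); rule it out.
(3) disagrees with F on (0,0,0) (formula → 0, table → 1); rule it out.
(4) disagrees with F on (0,0,0) (formula → 0, table → 1); rule it out.
(5) disagrees with F on (0,0,0) (formula → 0, table → 1); rule it out.
That leaves (1). Evaluating it on every row reproduces the table of F exactly.

1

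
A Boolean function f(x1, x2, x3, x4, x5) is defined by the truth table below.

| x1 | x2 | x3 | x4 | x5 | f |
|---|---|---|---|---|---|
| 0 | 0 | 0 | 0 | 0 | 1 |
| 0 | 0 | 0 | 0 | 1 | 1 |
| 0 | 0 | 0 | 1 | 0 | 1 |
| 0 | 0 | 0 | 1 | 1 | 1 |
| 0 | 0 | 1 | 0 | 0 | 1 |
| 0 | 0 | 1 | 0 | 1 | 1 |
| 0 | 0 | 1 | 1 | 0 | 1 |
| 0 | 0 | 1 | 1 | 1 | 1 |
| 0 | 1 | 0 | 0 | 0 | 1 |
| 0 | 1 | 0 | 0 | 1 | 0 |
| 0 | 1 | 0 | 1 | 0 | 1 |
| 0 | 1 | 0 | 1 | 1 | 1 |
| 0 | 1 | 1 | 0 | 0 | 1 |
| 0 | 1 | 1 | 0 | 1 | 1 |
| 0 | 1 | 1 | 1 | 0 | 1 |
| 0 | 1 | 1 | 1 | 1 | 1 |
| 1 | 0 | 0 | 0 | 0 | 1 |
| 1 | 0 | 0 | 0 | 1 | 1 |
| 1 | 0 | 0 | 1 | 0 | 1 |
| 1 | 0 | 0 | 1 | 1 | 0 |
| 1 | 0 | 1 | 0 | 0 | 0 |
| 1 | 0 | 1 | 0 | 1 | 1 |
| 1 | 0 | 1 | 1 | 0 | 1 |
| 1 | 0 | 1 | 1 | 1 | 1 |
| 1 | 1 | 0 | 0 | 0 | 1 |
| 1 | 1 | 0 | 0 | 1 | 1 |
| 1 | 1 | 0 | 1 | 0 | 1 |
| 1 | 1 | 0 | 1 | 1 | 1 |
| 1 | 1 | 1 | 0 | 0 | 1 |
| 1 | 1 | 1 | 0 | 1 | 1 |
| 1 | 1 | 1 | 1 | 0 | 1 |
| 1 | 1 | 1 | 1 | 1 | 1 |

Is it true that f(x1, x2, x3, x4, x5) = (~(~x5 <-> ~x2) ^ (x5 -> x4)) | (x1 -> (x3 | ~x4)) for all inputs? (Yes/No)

No

Evaluate (~(~x5 <-> ~x2) ^ (x5 -> x4)) | (x1 -> (x3 | ~x4)) on each row and compare to f:
  x1=0, x2=0, x3=0, x4=0, x5=0: formula gives 1, f = 1 ✓
  x1=0, x2=0, x3=0, x4=0, x5=1: formula gives 1, f = 1 ✓
  x1=0, x2=0, x3=0, x4=1, x5=0: formula gives 1, f = 1 ✓
  x1=0, x2=0, x3=0, x4=1, x5=1: formula gives 1, f = 1 ✓
  …
  x1=0, x2=1, x3=0, x4=0, x5=1: formula gives 1, but f = 0 ✗
Since they disagree at (0,1,0,0,1), the expression is not a correct formula for f.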